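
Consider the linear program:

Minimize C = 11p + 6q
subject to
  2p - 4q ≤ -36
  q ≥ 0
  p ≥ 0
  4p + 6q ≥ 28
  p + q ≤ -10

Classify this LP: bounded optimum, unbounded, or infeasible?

The boundaries 2p - 4q = -36 and p = 0 meet at (0, 9), but that point violates p + q ≤ -10. Every candidate vertex is excluded by some other constraint, so the feasible region is empty.

infeasible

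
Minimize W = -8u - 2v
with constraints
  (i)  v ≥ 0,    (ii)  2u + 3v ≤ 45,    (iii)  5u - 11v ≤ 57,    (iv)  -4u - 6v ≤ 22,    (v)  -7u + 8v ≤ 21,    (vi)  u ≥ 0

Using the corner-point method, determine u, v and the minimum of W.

u = 18, v = 3, minimum W = -150

Vertices and W = -8u - 2v:
  (57/5, 0) → W = -456/5
  (0, 0) → W = 0
  (18, 3) → W = -150
  (297/37, 357/37) → W = -3090/37
  (0, 21/8) → W = -21/4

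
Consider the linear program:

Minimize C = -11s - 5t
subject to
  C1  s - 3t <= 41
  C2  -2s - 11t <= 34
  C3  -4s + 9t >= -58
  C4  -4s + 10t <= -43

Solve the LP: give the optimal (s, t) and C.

s = 193/4, t = 15, minimum C = -2423/4

Extreme points and C = -11s - 5t:
  (166/31, -126/31) → C = -1196/31
  (133/64, -111/32) → C = -353/64
  (193/4, 15) → C = -2423/4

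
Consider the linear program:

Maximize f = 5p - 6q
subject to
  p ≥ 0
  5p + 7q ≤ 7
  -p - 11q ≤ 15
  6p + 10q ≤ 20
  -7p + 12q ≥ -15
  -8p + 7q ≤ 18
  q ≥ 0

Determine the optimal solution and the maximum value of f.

p = 7/5, q = 0, maximum f = 7

At the optimal vertex, 5p + 7q = 7 and q = 0.
Solving simultaneously gives p = 7/5, q = 0.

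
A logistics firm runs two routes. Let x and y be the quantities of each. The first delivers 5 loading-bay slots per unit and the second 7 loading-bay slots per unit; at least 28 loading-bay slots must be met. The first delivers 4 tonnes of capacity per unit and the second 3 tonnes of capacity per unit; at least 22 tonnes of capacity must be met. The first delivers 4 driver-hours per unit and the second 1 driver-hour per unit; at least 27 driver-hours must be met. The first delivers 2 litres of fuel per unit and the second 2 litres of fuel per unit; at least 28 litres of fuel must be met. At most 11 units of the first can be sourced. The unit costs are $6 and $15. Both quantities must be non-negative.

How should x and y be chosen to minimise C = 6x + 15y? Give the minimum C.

The feasible region is unbounded (it extends along (0, 1)), but C strictly increases along every unbounded feasible direction, so there is no improving ray and the minimum is attained at a vertex.

x = 11, y = 3, minimum C = 111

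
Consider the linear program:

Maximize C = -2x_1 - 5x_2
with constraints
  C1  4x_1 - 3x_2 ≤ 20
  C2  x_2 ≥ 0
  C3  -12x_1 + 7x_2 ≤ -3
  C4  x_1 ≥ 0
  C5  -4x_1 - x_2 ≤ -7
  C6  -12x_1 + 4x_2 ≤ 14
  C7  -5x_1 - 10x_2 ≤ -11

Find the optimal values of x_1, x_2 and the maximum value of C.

Corner points and C = -2x_1 - 5x_2:
  (5, 0) → C = -10
  (11/5, 0) → C = -22/5
  (13/10, 9/5) → C = -58/5
  (59/35, 9/35) → C = -163/35
The feasible region is unbounded (it extends along (3, 4), (7, 12)), but C strictly decreases along every unbounded feasible direction, so there is no improving ray and the maximum is attained at a vertex.

x_1 = 11/5, x_2 = 0, maximum C = -22/5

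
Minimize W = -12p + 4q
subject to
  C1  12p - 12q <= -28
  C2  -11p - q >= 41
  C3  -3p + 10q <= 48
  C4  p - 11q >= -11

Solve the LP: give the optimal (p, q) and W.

Vertices and W = -12p + 4q:
  (-65/18, -23/18) → W = 344/9
  (-231/61, 40/61) → W = 2932/61
  (-418/23, -15/23) → W = 4956/23
The feasible region is unbounded (it extends along (-10, -3), (-1, -1)), but W strictly increases along every unbounded feasible direction, so there is no improving ray and the minimum is attained at a vertex.

p = -65/18, q = -23/18, minimum W = 344/9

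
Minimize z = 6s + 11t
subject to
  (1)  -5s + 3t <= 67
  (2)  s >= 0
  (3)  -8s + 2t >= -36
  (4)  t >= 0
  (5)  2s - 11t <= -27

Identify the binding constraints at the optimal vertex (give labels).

(2) and (5)

Corner points and z = 6s + 11t:
  (0, 67/3) → z = 737/3
  (121/7, 358/7) → z = 4664/7
  (0, 27/11) → z = 27
  (75/14, 24/7) → z = 489/7

The minimum is at (0, 27/11). Substituting into each constraint, equality holds for (2) and (5); the remaining constraints have slack.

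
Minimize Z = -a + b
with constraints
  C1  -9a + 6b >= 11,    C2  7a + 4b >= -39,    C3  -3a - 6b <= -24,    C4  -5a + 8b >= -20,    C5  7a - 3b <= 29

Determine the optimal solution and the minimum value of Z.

a = 13/12, b = 83/24, minimum Z = 19/8

Extreme points and Z = -a + b:
  (13/12, 83/24) → Z = 19/8
  (69/5, 338/15) → Z = 131/15
  (-11, 19/2) → Z = 41/2
The feasible region is unbounded (it extends along (-4, 7), (3, 7)), but Z strictly increases along every unbounded feasible direction, so there is no improving ray and the minimum is attained at a vertex.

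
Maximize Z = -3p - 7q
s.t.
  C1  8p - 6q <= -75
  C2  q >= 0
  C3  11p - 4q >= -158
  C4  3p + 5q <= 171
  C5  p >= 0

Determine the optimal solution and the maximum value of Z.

p = 0, q = 25/2, maximum Z = -175/2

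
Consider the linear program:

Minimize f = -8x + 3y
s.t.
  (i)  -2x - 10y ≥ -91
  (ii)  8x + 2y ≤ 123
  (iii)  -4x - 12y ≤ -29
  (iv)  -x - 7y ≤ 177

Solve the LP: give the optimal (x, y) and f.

Corner points and f = -8x + 3y:
  (262/19, 241/38) → f = -3469/38
  (-401/8, 153/8) → f = 3667/8
  (709/44, -65/22) → f = -3031/22

x = 709/44, y = -65/22, minimum f = -3031/22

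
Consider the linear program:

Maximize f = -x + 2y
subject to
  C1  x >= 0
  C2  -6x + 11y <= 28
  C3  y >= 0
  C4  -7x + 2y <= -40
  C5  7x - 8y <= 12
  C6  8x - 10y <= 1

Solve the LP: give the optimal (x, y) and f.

Corner points and f = -x + 2y:
  (496/65, 436/65) → f = 376/65
  (291/28, 115/14) → f = 169/28
  (199/27, 313/54) → f = 38/9

The optimum lies where -6x + 11y = 28 and 8x - 10y = 1.
Solving simultaneously gives x = 291/28, y = 115/14.

x = 291/28, y = 115/14, maximum f = 169/28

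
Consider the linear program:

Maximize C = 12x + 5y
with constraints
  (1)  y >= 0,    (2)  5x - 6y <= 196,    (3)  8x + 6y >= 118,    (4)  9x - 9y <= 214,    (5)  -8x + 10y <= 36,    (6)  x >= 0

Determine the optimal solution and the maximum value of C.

x = 1232/9, y = 1018/9, maximum C = 19874/9

Extreme points and C = 12x + 5y:
  (59/4, 0) → C = 177
  (214/9, 0) → C = 856/3
  (241/32, 77/8) → C = 277/2
  (1232/9, 1018/9) → C = 19874/9

The optimum lies where 9x - 9y = 214 and -8x + 10y = 36.
Solving simultaneously gives x = 1232/9, y = 1018/9.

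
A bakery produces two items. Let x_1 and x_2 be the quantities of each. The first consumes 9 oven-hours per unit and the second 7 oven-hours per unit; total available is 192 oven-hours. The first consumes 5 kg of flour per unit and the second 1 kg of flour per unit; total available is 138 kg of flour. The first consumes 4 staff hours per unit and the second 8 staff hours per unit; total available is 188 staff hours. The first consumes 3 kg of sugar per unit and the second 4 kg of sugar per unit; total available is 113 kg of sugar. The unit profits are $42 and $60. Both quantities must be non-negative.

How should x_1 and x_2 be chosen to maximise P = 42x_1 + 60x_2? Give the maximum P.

x_1 = 5, x_2 = 21, maximum P = 1470

Vertices and P = 42x_1 + 60x_2:
  (0, 0) → P = 0
  (0, 47/2) → P = 1410
  (64/3, 0) → P = 896
  (5, 21) → P = 1470

The optimum lies where 9x_1 + 7x_2 = 192 and 4x_1 + 8x_2 = 188.
Solving simultaneously gives x_1 = 5, x_2 = 21.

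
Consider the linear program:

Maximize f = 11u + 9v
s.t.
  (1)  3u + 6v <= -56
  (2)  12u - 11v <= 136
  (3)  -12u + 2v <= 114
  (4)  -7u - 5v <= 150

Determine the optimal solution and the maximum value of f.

Corner points and f = 11u + 9v:
  (40/21, -72/7) → f = -1504/21
  (-398/39, -55/13) → f = -451/3
  (-970/137, -2752/137) → f = -35438/137
  (-435/37, -501/37) → f = -9294/37

At the optimal vertex, 3u + 6v = -56 and 12u - 11v = 136.
Solving simultaneously gives u = 40/21, v = -72/7.

u = 40/21, v = -72/7, maximum f = -1504/21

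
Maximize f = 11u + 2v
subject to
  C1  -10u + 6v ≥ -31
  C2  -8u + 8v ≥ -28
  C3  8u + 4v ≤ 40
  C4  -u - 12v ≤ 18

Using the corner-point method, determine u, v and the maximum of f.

u = 91/22, v = 19/11, maximum f = 1077/22

The feasible region is unbounded (it extends along (-12, 1), (-1, 2)), but f strictly decreases along every unbounded feasible direction, so there is no improving ray and the maximum is attained at a vertex.

The binding constraints are -10u + 6v = -31 and 8u + 4v = 40.
Solving simultaneously gives u = 91/22, v = 19/11.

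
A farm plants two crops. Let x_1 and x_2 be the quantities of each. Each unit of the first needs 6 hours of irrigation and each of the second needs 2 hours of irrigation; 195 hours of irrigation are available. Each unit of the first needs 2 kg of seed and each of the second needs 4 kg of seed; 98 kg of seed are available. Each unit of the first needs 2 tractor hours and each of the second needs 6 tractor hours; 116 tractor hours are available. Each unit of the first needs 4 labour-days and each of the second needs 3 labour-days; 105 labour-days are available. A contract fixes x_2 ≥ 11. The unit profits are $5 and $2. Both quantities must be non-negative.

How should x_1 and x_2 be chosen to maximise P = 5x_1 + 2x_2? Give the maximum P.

x_1 = 18, x_2 = 11, maximum P = 112

Vertices and P = 5x_1 + 2x_2:
  (0, 58/3) → P = 116/3
  (0, 11) → P = 22
  (47/3, 127/9) → P = 959/9
  (18, 11) → P = 112

At the optimal vertex, 4x_1 + 3x_2 = 105 and x_2 = 11.
Solving simultaneously gives x_1 = 18, x_2 = 11.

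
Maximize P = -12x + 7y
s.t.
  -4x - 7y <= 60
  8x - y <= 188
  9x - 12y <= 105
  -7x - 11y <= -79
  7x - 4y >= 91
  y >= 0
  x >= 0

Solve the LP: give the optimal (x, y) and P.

x = 661/25, y = 588/25, maximum P = -3816/25

Corner points and P = -12x + 7y:
  (717/29, 284/29) → P = -6616/29
  (661/25, 588/25) → P = -3816/25
  (14, 7/4) → P = -623/4

The optimum lies where 8x - y = 188 and 7x - 4y = 91.
Solving simultaneously gives x = 661/25, y = 588/25.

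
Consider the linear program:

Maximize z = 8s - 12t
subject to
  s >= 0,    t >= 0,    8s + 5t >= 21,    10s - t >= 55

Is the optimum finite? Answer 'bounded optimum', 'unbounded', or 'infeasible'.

From the feasible point (11/2, 0), moving in the direction (1, 0) keeps every constraint satisfied while z increases without bound.

unbounded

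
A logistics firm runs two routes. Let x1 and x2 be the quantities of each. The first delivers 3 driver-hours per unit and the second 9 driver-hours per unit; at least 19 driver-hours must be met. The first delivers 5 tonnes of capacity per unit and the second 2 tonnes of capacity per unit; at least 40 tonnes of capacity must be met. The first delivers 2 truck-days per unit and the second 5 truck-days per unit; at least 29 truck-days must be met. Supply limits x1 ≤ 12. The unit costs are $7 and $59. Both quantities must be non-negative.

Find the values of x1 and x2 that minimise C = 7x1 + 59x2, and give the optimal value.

Corner points and C = 7x1 + 59x2:
  (0, 20) → C = 1180
  (142/21, 65/21) → C = 4829/21
  (12, 1) → C = 143
The feasible region is unbounded (it extends along (0, 1)), but C strictly increases along every unbounded feasible direction, so there is no improving ray and the minimum is attained at a vertex.

The binding constraints are 2x1 + 5x2 = 29 and x1 = 12.
Solving simultaneously gives x1 = 12, x2 = 1.

x1 = 12, x2 = 1, minimum C = 143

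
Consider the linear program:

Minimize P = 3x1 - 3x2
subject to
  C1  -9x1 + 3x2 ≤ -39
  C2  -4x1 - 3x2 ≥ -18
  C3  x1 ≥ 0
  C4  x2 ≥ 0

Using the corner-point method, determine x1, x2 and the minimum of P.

Corner points and P = 3x1 - 3x2:
  (57/13, 2/13) → P = 165/13
  (13/3, 0) → P = 13
  (9/2, 0) → P = 27/2

x1 = 57/13, x2 = 2/13, minimum P = 165/13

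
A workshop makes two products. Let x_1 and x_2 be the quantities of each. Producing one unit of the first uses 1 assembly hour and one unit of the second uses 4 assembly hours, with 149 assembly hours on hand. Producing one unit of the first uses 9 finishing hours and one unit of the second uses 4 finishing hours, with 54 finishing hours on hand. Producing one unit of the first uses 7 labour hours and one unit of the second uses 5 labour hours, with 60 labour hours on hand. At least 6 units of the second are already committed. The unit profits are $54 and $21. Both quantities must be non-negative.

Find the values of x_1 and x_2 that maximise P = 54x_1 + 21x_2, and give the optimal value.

x_1 = 10/3, x_2 = 6, maximum P = 306

Vertices and P = 54x_1 + 21x_2:
  (0, 12) → P = 252
  (0, 6) → P = 126
  (30/17, 162/17) → P = 5022/17
  (10/3, 6) → P = 306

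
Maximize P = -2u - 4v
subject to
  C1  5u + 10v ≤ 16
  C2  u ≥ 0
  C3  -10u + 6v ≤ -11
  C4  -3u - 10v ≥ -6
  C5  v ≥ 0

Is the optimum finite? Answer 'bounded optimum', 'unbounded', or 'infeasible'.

bounded optimum

Feasible corners and P = -2u - 4v:
  (73/59, 27/118) → P = -200/59
  (11/10, 0) → P = -11/5
  (2, 0) → P = -4
The feasible region has finitely many vertices and no improving ray; the maximum is -11/5 at (11/10, 0).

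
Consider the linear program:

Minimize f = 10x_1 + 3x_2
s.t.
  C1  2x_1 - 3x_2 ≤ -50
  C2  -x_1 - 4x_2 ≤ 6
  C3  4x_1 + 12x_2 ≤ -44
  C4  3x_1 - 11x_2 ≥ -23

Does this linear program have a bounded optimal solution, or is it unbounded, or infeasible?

The boundaries 2x_1 - 3x_2 = -50 and 3x_1 - 11x_2 = -23 meet at (-37, -8), but that point violates -x_1 - 4x_2 ≤ 6. Every candidate vertex is excluded by some other constraint, so the feasible region is empty.

infeasible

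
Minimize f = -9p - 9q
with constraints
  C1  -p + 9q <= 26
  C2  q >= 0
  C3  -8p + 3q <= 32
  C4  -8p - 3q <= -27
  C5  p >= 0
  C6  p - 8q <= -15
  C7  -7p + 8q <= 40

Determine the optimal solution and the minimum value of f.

Vertices and f = -9p - 9q:
  (11/5, 47/15) → f = -48
  (73, 11) → f = -756
  (171/67, 147/67) → f = -2862/67

p = 73, q = 11, minimum f = -756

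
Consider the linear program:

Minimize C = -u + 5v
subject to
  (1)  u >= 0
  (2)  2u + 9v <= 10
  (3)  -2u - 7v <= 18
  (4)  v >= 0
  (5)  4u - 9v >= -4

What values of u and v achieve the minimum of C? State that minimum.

Corner points and C = -u + 5v:
  (0, 0) → C = 0
  (0, 4/9) → C = 20/9
  (5, 0) → C = -5
  (1, 8/9) → C = 31/9

u = 5, v = 0, minimum C = -5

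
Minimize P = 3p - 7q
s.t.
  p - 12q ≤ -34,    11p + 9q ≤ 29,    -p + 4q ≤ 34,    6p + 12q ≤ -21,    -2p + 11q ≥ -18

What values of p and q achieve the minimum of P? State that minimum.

p = -34, q = 0, minimum P = -102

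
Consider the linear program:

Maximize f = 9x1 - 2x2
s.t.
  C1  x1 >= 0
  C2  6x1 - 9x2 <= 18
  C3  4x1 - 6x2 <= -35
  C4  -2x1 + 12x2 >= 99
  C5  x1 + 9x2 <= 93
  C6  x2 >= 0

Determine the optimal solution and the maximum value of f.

x1 = 81/14, x2 = 407/42, maximum f = 1373/42

Vertices and f = 9x1 - 2x2:
  (0, 33/4) → f = -33/2
  (0, 31/3) → f = -62/3
  (29/6, 163/18) → f = 457/18
  (81/14, 407/42) → f = 1373/42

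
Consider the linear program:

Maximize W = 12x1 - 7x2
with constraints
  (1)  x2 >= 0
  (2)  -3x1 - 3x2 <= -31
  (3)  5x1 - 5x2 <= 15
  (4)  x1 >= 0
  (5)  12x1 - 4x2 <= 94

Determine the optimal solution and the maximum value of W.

x1 = 41/4, x2 = 29/4, maximum W = 289/4

Vertices and W = 12x1 - 7x2:
  (20/3, 11/3) → W = 163/3
  (0, 31/3) → W = -217/3
  (41/4, 29/4) → W = 289/4
The feasible region is unbounded (it extends along (0, 1), (1, 3)), but W strictly decreases along every unbounded feasible direction, so there is no improving ray and the maximum is attained at a vertex.

The optimum lies where 5x1 - 5x2 = 15 and 12x1 - 4x2 = 94.
Solving simultaneously gives x1 = 41/4, x2 = 29/4.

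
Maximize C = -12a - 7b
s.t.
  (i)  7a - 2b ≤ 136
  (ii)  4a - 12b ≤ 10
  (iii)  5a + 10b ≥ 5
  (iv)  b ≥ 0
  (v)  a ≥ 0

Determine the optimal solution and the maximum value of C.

Feasible corners and C = -12a - 7b:
  (403/19, 237/38) → C = -11331/38
  (5/2, 0) → C = -30
  (1, 0) → C = -12
  (0, 1/2) → C = -7/2
The feasible region is unbounded (it extends along (0, 1), (2, 7)), but C strictly decreases along every unbounded feasible direction, so there is no improving ray and the maximum is attained at a vertex.

a = 0, b = 1/2, maximum C = -7/2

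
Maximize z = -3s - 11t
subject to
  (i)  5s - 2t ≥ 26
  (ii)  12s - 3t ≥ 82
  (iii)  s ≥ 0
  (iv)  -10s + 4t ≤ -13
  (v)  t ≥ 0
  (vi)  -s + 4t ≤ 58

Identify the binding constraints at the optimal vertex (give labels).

(ii) and (v)

Corner points and z = -3s - 11t:
  (86/9, 98/9) → z = -1336/9
  (110/9, 158/9) → z = -2068/9
  (41/6, 0) → z = -41/2
The feasible region is unbounded (it extends along (4, 1), (1, 0)), but z strictly decreases along every unbounded feasible direction, so there is no improving ray and the maximum is attained at a vertex.

The maximum is at (41/6, 0). Substituting into each constraint, equality holds for (ii) and (v); the remaining constraints have slack.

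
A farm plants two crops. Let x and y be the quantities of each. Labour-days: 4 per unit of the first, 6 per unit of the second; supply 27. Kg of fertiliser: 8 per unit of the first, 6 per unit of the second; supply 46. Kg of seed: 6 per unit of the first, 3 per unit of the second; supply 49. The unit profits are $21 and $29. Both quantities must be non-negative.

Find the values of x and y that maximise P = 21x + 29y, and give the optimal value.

x = 19/4, y = 4/3, maximum P = 1661/12

Extreme points and P = 21x + 29y:
  (0, 0) → P = 0
  (0, 9/2) → P = 261/2
  (23/4, 0) → P = 483/4
  (19/4, 4/3) → P = 1661/12

The optimum lies where 4x + 6y = 27 and 8x + 6y = 46.
Solving simultaneously gives x = 19/4, y = 4/3.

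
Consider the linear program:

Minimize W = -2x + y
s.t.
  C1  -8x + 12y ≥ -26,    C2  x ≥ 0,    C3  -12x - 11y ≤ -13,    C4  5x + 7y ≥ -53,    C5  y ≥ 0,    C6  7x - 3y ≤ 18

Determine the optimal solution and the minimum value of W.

x = 18/7, y = 0, minimum W = -36/7

The feasible region is unbounded (it extends along (0, 1), (3, 7)), but W strictly increases along every unbounded feasible direction, so there is no improving ray and the minimum is attained at a vertex.

The optimum lies where y = 0 and 7x - 3y = 18.
Solving simultaneously gives x = 18/7, y = 0.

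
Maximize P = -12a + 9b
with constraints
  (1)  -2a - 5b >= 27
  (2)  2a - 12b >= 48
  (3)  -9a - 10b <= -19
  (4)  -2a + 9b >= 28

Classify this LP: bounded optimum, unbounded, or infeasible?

infeasible

The boundaries -2a - 5b = 27 and -9a - 10b = -19 meet at (73/5, -281/25), but that point violates -2a + 9b ≥ 28. Every candidate vertex is excluded by some other constraint, so the feasible region is empty.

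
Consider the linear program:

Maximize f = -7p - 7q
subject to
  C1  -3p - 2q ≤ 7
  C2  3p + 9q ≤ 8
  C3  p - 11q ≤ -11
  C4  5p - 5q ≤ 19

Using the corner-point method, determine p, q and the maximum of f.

The binding constraints are -3p - 2q = 7 and p - 11q = -11.
Solving simultaneously gives p = -99/35, q = 26/35.

p = -99/35, q = 26/35, maximum f = 73/5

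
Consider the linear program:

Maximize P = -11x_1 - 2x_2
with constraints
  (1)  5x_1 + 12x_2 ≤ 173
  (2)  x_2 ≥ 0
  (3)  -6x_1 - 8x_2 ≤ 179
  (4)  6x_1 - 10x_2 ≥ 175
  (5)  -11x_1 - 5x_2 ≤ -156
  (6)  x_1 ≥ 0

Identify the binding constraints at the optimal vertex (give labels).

Extreme points and P = -11x_1 - 2x_2:
  (173/5, 0) → P = -1903/5
  (1915/61, 163/122) → P = -348
  (175/6, 0) → P = -1925/6

The maximum is at (175/6, 0). Substituting into each constraint, equality holds for (2) and (4); the remaining constraints have slack.

(2) and (4)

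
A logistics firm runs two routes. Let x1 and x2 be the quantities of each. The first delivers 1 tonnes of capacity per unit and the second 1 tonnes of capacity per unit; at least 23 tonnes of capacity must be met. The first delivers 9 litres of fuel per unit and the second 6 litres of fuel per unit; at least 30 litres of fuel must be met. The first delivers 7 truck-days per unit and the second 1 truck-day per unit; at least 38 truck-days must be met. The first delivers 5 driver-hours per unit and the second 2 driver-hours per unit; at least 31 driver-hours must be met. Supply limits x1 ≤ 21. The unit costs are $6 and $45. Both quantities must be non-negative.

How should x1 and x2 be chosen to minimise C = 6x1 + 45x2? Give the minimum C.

x1 = 21, x2 = 2, minimum C = 216

Extreme points and C = 6x1 + 45x2:
  (0, 38) → C = 1710
  (5/2, 41/2) → C = 1875/2
  (21, 2) → C = 216
The feasible region is unbounded (it extends along (0, 1)), but C strictly increases along every unbounded feasible direction, so there is no improving ray and the minimum is attained at a vertex.

The binding constraints are x1 + x2 = 23 and x1 = 21.
Solving simultaneously gives x1 = 21, x2 = 2.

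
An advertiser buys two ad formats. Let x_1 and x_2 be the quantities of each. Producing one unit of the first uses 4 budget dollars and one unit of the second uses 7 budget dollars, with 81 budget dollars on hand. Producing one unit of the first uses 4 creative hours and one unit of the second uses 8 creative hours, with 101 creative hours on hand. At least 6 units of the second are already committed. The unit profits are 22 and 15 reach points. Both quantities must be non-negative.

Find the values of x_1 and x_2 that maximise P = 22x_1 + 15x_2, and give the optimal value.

Feasible corners and P = 22x_1 + 15x_2:
  (0, 81/7) → P = 1215/7
  (0, 6) → P = 90
  (39/4, 6) → P = 609/2

The binding constraints are 4x_1 + 7x_2 = 81 and x_2 = 6.
Solving simultaneously gives x_1 = 39/4, x_2 = 6.

x_1 = 39/4, x_2 = 6, maximum P = 609/2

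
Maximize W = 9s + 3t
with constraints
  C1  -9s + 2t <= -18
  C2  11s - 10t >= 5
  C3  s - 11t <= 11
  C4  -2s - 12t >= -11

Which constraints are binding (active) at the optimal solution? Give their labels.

Extreme points and W = 9s + 3t:
  (176/97, -81/97) → W = 1341/97
  (17/8, 9/16) → W = 333/16
  (253/34, -11/34) → W = 66

The maximum is at (253/34, -11/34). Substituting into each constraint, equality holds for C3 and C4; the remaining constraints have slack.

C3 and C4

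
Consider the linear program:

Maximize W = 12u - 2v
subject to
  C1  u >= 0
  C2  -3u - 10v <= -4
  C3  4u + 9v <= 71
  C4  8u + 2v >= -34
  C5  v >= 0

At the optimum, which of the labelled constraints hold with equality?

Corner points and W = 12u - 2v:
  (0, 2/5) → W = -4/5
  (0, 71/9) → W = -142/9
  (4/3, 0) → W = 16
  (71/4, 0) → W = 213

The maximum is at (71/4, 0). Substituting into each constraint, equality holds for C3 and C5; the remaining constraints have slack.

C3 and C5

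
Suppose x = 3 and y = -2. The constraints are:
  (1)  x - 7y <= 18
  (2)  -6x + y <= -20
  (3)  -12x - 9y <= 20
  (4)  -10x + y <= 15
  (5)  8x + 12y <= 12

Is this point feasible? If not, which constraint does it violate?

(1): 17 ≤ 18 ✓
(2): -20 ≤ -20 ✓
(3): -18 ≤ 20 ✓
(4): -32 ≤ 15 ✓
(5): 0 ≤ 12 ✓

feasible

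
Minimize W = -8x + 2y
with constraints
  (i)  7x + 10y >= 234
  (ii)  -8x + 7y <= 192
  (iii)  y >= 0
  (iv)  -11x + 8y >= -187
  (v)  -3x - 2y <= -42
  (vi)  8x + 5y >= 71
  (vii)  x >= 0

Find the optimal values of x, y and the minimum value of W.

x = 2845/13, y = 3608/13, minimum W = -15544/13

Feasible corners and W = -8x + 2y:
  (1871/83, 1265/166) → W = -13703/83
  (0, 117/5) → W = 234/5
  (2845/13, 3608/13) → W = -15544/13
  (0, 192/7) → W = 384/7

The binding constraints are -8x + 7y = 192 and -11x + 8y = -187.
Solving simultaneously gives x = 2845/13, y = 3608/13.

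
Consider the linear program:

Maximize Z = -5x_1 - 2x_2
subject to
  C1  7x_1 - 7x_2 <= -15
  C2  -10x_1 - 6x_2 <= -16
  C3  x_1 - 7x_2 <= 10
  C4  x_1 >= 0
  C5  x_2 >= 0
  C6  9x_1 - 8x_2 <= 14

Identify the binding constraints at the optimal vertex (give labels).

C2 and C4

Corner points and Z = -5x_1 - 2x_2:
  (11/56, 131/56) → Z = -317/56
  (218/7, 233/7) → Z = -1556/7
  (0, 8/3) → Z = -16/3
The feasible region is unbounded (it extends along (0, 1), (8, 9)), but Z strictly decreases along every unbounded feasible direction, so there is no improving ray and the maximum is attained at a vertex.

The maximum is at (0, 8/3). Substituting into each constraint, equality holds for C2 and C4; the remaining constraints have slack.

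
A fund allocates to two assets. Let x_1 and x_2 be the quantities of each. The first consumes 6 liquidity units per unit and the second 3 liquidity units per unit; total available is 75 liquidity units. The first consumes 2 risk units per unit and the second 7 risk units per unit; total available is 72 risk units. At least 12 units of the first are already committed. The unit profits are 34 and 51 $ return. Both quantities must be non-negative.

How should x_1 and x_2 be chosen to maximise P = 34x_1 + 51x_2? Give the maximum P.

Corner points and P = 34x_1 + 51x_2:
  (25/2, 0) → P = 425
  (12, 0) → P = 408
  (12, 1) → P = 459

x_1 = 12, x_2 = 1, maximum P = 459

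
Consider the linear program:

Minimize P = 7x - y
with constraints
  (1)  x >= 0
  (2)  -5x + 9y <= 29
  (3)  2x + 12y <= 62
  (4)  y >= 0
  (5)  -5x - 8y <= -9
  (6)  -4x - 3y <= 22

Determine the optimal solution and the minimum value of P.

Extreme points and P = 7x - y:
  (0, 29/9) → P = -29/9
  (0, 9/8) → P = -9/8
  (35/13, 184/39) → P = 551/39
  (31, 0) → P = 217
  (9/5, 0) → P = 63/5

The binding constraints are x = 0 and -5x + 9y = 29.
Solving simultaneously gives x = 0, y = 29/9.

x = 0, y = 29/9, minimum P = -29/9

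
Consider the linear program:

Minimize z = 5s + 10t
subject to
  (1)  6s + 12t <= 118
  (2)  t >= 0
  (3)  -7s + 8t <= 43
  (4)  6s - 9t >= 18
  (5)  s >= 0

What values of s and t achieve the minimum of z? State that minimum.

Extreme points and z = 5s + 10t:
  (59/3, 0) → z = 295/3
  (71/7, 100/21) → z = 295/3
  (3, 0) → z = 15

The binding constraints are t = 0 and 6s - 9t = 18.
Solving simultaneously gives s = 3, t = 0.

s = 3, t = 0, minimum z = 15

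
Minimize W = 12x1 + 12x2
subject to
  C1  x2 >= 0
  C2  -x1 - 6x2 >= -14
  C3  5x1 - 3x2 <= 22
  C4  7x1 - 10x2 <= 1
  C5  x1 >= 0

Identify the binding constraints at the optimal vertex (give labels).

Corner points and W = 12x1 + 12x2:
  (1/7, 0) → W = 12/7
  (0, 0) → W = 0
  (73/26, 97/52) → W = 729/13
  (0, 7/3) → W = 28

The minimum is at (0, 0). Substituting into each constraint, equality holds for C1 and C5; the remaining constraints have slack.

C1 and C5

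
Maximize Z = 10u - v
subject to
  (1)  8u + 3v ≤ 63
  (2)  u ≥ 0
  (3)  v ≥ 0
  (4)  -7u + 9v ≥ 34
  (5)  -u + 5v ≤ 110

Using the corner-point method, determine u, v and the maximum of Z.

u = 5, v = 23/3, maximum Z = 127/3

Extreme points and Z = 10u - v:
  (0, 21) → Z = -21
  (5, 23/3) → Z = 127/3
  (0, 34/9) → Z = -34/9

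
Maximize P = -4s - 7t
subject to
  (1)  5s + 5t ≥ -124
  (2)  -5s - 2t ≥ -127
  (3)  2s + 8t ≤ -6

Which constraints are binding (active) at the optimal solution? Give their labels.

(1) and (2)

Feasible corners and P = -4s - 7t:
  (883/15, -251/3) → P = 1751/5
  (-481/15, 109/15) → P = 387/5
  (257/9, -71/9) → P = -59

The maximum is at (883/15, -251/3). Substituting into each constraint, equality holds for (1) and (2); the remaining constraints have slack.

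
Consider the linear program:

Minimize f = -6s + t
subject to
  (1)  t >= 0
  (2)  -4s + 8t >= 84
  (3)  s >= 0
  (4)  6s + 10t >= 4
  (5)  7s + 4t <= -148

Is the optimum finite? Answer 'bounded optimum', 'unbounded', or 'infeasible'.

The boundaries -4s + 8t = 84 and s = 0 meet at (0, 21/2), but that point violates 7s + 4t ≤ -148. Every candidate vertex is excluded by some other constraint, so the feasible region is empty.

infeasible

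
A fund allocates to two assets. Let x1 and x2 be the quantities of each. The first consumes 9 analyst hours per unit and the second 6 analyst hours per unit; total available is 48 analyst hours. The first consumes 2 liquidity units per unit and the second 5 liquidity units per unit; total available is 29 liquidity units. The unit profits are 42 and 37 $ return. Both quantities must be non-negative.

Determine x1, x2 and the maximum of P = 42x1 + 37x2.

x1 = 2, x2 = 5, maximum P = 269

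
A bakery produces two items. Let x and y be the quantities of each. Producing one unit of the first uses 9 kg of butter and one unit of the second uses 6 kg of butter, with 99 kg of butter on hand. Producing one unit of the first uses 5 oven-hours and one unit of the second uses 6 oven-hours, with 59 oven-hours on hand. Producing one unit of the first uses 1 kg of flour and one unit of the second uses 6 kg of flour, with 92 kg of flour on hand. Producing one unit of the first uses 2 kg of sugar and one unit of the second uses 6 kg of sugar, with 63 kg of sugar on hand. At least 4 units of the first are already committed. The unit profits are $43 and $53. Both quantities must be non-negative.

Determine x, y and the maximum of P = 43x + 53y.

x = 4, y = 13/2, maximum P = 1033/2

Vertices and P = 43x + 53y:
  (11, 0) → P = 473
  (4, 0) → P = 172
  (10, 3/2) → P = 1019/2
  (4, 13/2) → P = 1033/2

The optimum lies where 5x + 6y = 59 and x = 4.
Solving simultaneously gives x = 4, y = 13/2.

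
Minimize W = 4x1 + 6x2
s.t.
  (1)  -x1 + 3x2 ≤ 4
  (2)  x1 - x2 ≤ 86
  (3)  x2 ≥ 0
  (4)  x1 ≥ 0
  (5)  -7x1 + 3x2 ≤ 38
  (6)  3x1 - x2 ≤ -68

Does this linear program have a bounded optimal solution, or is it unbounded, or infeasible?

infeasible

The boundaries -x1 + 3x2 = 4 and x1 - x2 = 86 meet at (131, 45), but that point violates 3x1 - x2 ≤ -68. Every candidate vertex is excluded by some other constraint, so the feasible region is empty.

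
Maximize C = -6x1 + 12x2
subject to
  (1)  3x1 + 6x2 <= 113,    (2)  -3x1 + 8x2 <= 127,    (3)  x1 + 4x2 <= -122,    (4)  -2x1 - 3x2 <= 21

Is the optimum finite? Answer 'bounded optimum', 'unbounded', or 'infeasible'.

Corner points and C = -6x1 + 12x2:
  (592/3, -479/6) → C = -2142
  (282/5, -223/5) → C = -4368/5
The feasible region has finitely many vertices and no improving ray; the maximum is -4368/5 at (282/5, -223/5).

bounded optimum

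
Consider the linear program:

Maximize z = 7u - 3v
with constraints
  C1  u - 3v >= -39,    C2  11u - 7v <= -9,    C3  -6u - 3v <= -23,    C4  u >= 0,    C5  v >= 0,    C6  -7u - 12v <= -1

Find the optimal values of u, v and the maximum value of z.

u = 123/13, v = 210/13, maximum z = 231/13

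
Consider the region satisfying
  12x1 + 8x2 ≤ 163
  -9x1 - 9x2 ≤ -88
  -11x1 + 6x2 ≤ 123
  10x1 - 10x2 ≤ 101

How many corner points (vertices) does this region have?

The feasible vertices (each the meet of two boundaries and inside every other half-plane) are:
  (-3/80, 3269/160)
  (1219/100, 209/100)
  (-193/51, 2075/153)
  (1789/180, -29/180)

4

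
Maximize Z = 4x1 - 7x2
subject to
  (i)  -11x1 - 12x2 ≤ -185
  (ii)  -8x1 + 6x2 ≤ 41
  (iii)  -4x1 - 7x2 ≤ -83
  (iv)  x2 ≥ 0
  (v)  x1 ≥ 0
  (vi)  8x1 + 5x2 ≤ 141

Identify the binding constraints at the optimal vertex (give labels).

Vertices and Z = 4x1 - 7x2:
  (103/27, 1931/162) → Z = -11045/162
  (299/29, 173/29) → Z = -15/29
  (641/88, 182/11) → Z = -1907/22
  (143/9, 25/9) → Z = 397/9

The maximum is at (143/9, 25/9). Substituting into each constraint, equality holds for (iii) and (vi); the remaining constraints have slack.

(iii) and (vi)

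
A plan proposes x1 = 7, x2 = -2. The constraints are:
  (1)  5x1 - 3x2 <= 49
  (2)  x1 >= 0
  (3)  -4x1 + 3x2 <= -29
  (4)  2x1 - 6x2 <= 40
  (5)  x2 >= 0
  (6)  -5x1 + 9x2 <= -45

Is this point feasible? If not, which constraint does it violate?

Constraint (5): x2 = -2, which is not ≥ 0. All other constraints are satisfied.

not feasible — violates (5)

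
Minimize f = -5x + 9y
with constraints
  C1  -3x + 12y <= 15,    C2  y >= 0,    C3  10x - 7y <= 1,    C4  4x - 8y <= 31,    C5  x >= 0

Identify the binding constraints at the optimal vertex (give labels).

Extreme points and f = -5x + 9y:
  (13/11, 17/11) → f = 8
  (0, 5/4) → f = 45/4
  (1/10, 0) → f = -1/2
  (0, 0) → f = 0

The minimum is at (1/10, 0). Substituting into each constraint, equality holds for C2 and C3; the remaining constraints have slack.

C2 and C3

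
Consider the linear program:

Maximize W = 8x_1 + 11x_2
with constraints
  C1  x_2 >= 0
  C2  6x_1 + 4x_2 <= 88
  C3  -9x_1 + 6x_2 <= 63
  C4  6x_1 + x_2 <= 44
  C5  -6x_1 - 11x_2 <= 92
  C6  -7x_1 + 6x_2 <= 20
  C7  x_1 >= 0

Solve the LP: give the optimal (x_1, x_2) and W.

Corner points and W = 8x_1 + 11x_2:
  (22/3, 0) → W = 176/3
  (0, 0) → W = 0
  (244/43, 428/43) → W = 6660/43
  (0, 10/3) → W = 110/3

The binding constraints are 6x_1 + x_2 = 44 and -7x_1 + 6x_2 = 20.
Solving simultaneously gives x_1 = 244/43, x_2 = 428/43.

x_1 = 244/43, x_2 = 428/43, maximum W = 6660/43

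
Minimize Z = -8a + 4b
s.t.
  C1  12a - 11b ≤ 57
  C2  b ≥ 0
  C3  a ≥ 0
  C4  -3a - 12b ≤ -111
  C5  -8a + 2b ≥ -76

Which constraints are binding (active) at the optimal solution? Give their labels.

Corner points and Z = -8a + 4b:
  (635/59, 387/59) → Z = -3532/59
  (361/32, 57/8) → Z = -247/4
  (0, 37/4) → Z = 37
The feasible region is unbounded (it extends along (0, 1), (1, 4)), but Z strictly increases along every unbounded feasible direction, so there is no improving ray and the minimum is attained at a vertex.

The minimum is at (361/32, 57/8). Substituting into each constraint, equality holds for C1 and C5; the remaining constraints have slack.

C1 and C5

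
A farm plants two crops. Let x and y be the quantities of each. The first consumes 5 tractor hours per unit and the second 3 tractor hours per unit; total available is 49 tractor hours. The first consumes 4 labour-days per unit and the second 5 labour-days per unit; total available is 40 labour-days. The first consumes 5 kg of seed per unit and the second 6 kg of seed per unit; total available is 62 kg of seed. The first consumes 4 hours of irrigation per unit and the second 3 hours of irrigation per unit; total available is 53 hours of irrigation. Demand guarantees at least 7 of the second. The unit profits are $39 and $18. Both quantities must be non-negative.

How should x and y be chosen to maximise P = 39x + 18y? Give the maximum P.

Vertices and P = 39x + 18y:
  (0, 8) → P = 144
  (0, 7) → P = 126
  (5/4, 7) → P = 699/4

The optimum lies where 4x + 5y = 40 and y = 7.
Solving simultaneously gives x = 5/4, y = 7.

x = 5/4, y = 7, maximum P = 699/4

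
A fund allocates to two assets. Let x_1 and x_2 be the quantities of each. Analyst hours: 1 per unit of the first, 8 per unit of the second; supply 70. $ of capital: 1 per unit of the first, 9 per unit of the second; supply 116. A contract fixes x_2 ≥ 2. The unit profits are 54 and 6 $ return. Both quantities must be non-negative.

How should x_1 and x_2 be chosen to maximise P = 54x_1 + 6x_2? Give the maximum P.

Feasible corners and P = 54x_1 + 6x_2:
  (0, 35/4) → P = 105/2
  (0, 2) → P = 12
  (54, 2) → P = 2928

x_1 = 54, x_2 = 2, maximum P = 2928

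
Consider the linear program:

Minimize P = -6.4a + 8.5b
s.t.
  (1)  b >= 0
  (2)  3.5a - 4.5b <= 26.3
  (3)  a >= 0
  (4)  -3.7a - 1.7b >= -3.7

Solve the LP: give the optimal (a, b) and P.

a = 1, b = 0, minimum P = -6.4

Corner points and P = -6.4a + 8.5b:
  (0, 0) → P = 0
  (1, 0) → P = -32/5
  (0, 37/17) → P = 37/2

At the optimal vertex, b = 0 and -3.7a - 1.7b = -3.7.
Solving simultaneously gives a = 1, b = 0.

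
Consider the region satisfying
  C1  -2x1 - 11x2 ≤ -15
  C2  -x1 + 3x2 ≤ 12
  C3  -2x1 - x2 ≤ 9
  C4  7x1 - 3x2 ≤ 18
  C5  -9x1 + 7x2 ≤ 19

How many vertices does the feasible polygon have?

4

Of the 10 pairwise boundary intersections, those satisfying every inequality are:
  (243/83, 69/83)
  (-104/113, 173/113)
  (5, 17/3)
  (27/20, 89/20)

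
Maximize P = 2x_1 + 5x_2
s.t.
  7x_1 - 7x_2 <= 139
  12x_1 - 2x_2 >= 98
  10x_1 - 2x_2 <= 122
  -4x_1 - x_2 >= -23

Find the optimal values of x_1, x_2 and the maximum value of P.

Extreme points and P = 2x_1 + 5x_2:
  (204/35, -491/35) → P = -2047/35
  (60/7, -79/7) → P = -275/7
  (36/5, -29/5) → P = -73/5

The binding constraints are 12x_1 - 2x_2 = 98 and -4x_1 - x_2 = -23.
Solving simultaneously gives x_1 = 36/5, x_2 = -29/5.

x_1 = 36/5, x_2 = -29/5, maximum P = -73/5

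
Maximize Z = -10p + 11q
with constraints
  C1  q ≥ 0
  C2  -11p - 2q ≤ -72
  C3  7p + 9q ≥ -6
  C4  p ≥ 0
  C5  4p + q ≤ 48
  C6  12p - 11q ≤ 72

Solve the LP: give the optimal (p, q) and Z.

p = 0, q = 48, maximum Z = 528

Vertices and Z = -10p + 11q:
  (0, 36) → Z = 396
  (936/145, 72/145) → Z = -8568/145
  (0, 48) → Z = 528
  (75/7, 36/7) → Z = -354/7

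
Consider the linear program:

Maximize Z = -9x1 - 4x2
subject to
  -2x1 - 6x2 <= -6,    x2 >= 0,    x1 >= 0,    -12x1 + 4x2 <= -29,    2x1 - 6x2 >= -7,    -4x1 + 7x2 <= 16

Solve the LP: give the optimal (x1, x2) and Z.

Vertices and Z = -9x1 - 4x2:
  (3, 0) → Z = -27
  (99/40, 7/40) → Z = -919/40
  (101/32, 71/32) → Z = -1193/32
The feasible region is unbounded (it extends along (3, 1), (1, 0)), but Z strictly decreases along every unbounded feasible direction, so there is no improving ray and the maximum is attained at a vertex.

The optimum lies where -2x1 - 6x2 = -6 and -12x1 + 4x2 = -29.
Solving simultaneously gives x1 = 99/40, x2 = 7/40.

x1 = 99/40, x2 = 7/40, maximum Z = -919/40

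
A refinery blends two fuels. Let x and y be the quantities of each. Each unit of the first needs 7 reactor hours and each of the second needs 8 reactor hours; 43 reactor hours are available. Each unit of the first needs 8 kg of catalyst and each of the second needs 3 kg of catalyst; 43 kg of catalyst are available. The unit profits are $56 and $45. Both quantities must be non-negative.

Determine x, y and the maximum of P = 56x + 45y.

Corner points and P = 56x + 45y:
  (0, 0) → P = 0
  (0, 43/8) → P = 1935/8
  (43/8, 0) → P = 301
  (5, 1) → P = 325

x = 5, y = 1, maximum P = 325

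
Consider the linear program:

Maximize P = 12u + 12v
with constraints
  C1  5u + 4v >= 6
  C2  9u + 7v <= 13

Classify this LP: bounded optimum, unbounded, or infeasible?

From the feasible point (10, -11), moving in the direction (-7, 9) keeps every constraint satisfied while P increases without bound.

unbounded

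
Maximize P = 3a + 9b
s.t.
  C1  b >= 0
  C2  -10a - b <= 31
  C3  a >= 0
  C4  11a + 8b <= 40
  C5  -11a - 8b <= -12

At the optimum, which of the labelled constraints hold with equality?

C3 and C4

Corner points and P = 3a + 9b:
  (40/11, 0) → P = 120/11
  (12/11, 0) → P = 36/11
  (0, 5) → P = 45
  (0, 3/2) → P = 27/2

The maximum is at (0, 5). Substituting into each constraint, equality holds for C3 and C4; the remaining constraints have slack.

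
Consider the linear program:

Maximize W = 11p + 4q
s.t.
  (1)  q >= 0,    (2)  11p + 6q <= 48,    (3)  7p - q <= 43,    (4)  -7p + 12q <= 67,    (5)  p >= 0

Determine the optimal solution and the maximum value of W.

Vertices and W = 11p + 4q:
  (48/11, 0) → W = 48
  (0, 0) → W = 0
  (1, 37/6) → W = 107/3
  (0, 67/12) → W = 67/3

The binding constraints are q = 0 and 11p + 6q = 48.
Solving simultaneously gives p = 48/11, q = 0.

p = 48/11, q = 0, maximum W = 48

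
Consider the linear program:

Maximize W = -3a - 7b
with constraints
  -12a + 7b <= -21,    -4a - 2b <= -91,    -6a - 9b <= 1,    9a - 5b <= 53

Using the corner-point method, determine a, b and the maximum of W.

Vertices and W = -3a - 7b:
  (679/52, 252/13) → W = -9093/52
  (266/3, 149) → W = -1309
  (561/38, 607/38) → W = -2966/19

The optimum lies where -4a - 2b = -91 and 9a - 5b = 53.
Solving simultaneously gives a = 561/38, b = 607/38.

a = 561/38, b = 607/38, maximum W = -2966/19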